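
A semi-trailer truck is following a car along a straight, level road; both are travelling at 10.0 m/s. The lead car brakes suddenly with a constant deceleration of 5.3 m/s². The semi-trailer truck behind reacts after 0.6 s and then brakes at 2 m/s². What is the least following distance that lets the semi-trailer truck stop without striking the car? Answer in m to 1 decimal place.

Minimum gap ≈ 21.6 m

Leader travels v²/(2a_L) = 100.000 / 10.600 = 9.434 m before stopping.
Follower covers v·t_r = 10.0000 × 0.6 = 6.000 m while reacting, then v²/(2a_F) = 100.000 / 4.000 = 25.000 m while braking, for a total of 6.000 + 25.000 = 31.000 m.
Since a_F ≤ a_L and the follower starts braking later, the follower is never slower than the leader, so the closest approach is when both have stopped.
Minimum gap = 31.000 − 9.434 = 21.566 m.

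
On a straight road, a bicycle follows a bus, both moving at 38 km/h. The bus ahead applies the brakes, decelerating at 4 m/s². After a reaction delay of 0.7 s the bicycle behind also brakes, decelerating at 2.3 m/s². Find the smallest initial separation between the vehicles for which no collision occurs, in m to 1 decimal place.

Minimum gap ≈ 17.7 m

38 km/h ÷ 3.6 = 10.5556 m/s.
Leader travels v²/(2a_L) = 111.421 / 8.000 = 13.928 m before stopping.
Follower covers v·t_r = 10.5556 × 0.7 = 7.389 m while reacting, then v²/(2a_F) = 111.421 / 4.600 = 24.222 m while braking, for a total of 7.389 + 24.222 = 31.611 m.
Since a_F ≤ a_L and the follower starts braking later, the follower is never slower than the leader, so the closest approach is when both have stopped.
Minimum gap = 31.611 − 13.928 = 17.683 m.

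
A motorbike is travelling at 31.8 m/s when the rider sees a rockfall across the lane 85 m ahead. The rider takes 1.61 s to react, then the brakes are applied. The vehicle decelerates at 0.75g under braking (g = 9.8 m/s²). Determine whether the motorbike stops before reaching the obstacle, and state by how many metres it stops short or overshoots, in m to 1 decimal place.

No — it overshoots by 35.0 m

a = 0.75 × 9.8 = 7.350 m/s².
Reaction distance = 31.8000 × 1.61 = 51.198 m.
Braking distance = v²/(2a) = 1011.240 / 14.700 = 68.792 m.
Total stopping distance = 51.198 + 68.792 = 119.990 m, vs 85 m available — it cannot stop in time and overshoots by 119.990 − 85 = 34.990 m.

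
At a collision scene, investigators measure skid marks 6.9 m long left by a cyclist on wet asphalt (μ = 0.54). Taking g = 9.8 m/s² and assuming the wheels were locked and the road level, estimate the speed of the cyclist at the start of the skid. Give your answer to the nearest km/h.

Deceleration a = μg = 0.54 × 9.8 = 5.292 m/s².
v = √(2a·d) = √(2 × 5.292 × 6.9) = √73.030 = 8.5458 m/s.
= 8.5458 × 3.6 = 30.765 km/h.

Initial speed ≈ 31 km/h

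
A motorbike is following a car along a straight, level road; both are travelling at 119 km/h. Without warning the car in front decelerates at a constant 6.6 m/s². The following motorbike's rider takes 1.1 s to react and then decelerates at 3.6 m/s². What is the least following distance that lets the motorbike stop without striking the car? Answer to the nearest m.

Minimum gap ≈ 105 m

119 km/h ÷ 3.6 = 33.0556 m/s.
Leader travels v²/(2a_L) = 1092.673 / 13.200 = 82.778 m before stopping.
Follower covers v·t_r = 33.0556 × 1.1 = 36.361 m while reacting, then v²/(2a_F) = 1092.673 / 7.200 = 151.760 m while braking, for a total of 36.361 + 151.760 = 188.121 m.
Since a_F ≤ a_L and the follower starts braking later, the follower is never slower than the leader, so the closest approach is when both have stopped.
Minimum gap = 188.121 − 82.778 = 105.343 m.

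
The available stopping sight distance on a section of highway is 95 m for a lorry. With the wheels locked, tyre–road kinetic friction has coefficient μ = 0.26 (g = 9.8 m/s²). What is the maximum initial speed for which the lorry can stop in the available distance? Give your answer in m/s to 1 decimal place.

a = μg = 0.26 × 9.8 = 2.548 m/s².
v²/(2a) = d ⇒ v = √(2 × 2.548 × 95) = √484.12 = 22.0027 m/s.

Maximum speed ≈ 22.0 m/s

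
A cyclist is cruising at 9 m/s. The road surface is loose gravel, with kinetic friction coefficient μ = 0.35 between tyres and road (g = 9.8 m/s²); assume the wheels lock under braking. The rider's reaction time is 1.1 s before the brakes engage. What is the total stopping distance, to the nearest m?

Total stopping distance ≈ 22 m

a = μg = 0.35 × 9.8 = 3.430 m/s².
Reaction distance = v·t_r = 9.0000 × 1.1 = 9.900 m.
Braking distance = v²/(2a) = 9.0000² / (2 × 3.430) = 81.000 / 6.860 = 11.808 m.
Total = 9.900 + 11.808 = 21.708 m.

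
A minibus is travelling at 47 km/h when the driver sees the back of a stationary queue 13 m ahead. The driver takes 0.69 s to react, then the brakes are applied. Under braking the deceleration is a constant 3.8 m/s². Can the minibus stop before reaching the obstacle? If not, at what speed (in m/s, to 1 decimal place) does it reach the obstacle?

No — it strikes the obstacle at 11.8 m/s

47 km/h ÷ 3.6 = 13.0556 m/s.
Reaction distance = 13.0556 × 0.69 = 9.008 m.
Braking distance needed to stop: v²/(2a) = 170.449 / 7.600 = 22.428 m, so total needed = 9.008 + 22.428 = 31.436 m > 13 m — it cannot stop.
Distance remaining when braking begins: 13 − 9.008 = 3.992 m.
v² = v₀² − 2a·d = 170.449 − 2 × 3.800 × 3.992 = 140.110 m²/s².
v = √140.110 = 11.837 m/s.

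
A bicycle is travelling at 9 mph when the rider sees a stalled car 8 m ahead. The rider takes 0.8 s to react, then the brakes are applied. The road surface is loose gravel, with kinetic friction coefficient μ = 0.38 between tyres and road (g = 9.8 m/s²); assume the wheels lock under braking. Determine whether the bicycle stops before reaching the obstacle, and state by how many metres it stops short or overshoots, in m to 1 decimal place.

Yes — it stops 2.6 m short of the obstacle

9 mph × 0.44704 = 4.0234 m/s.
a = μg = 0.38 × 9.8 = 3.724 m/s².
Reaction distance = 4.0234 × 0.8 = 3.219 m.
Braking distance = v²/(2a) = 16.188 / 7.448 = 2.173 m.
Total stopping distance = 3.219 + 2.173 = 5.392 m, vs 8 m available — it stops with 8 − 5.392 = 2.608 m to spare.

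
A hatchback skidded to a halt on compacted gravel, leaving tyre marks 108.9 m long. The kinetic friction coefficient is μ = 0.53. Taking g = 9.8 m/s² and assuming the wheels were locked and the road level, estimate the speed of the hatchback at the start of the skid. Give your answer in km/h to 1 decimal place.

Initial speed ≈ 121.1 km/h

Deceleration a = μg = 0.53 × 9.8 = 5.194 m/s².
v = √(2a·d) = √(2 × 5.194 × 108.9) = √1131.253 = 33.6341 m/s.
= 33.6341 × 3.6 = 121.083 km/h.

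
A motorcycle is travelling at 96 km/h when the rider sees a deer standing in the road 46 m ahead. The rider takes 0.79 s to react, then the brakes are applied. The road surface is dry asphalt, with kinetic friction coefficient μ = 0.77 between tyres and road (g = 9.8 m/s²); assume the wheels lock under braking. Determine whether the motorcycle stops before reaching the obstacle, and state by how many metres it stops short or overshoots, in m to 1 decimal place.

96 km/h ÷ 3.6 = 26.6667 m/s.
a = μg = 0.77 × 9.8 = 7.546 m/s².
Reaction distance = 26.6667 × 0.79 = 21.067 m.
Braking distance = v²/(2a) = 711.113 / 15.092 = 47.119 m.
Total stopping distance = 21.067 + 47.119 = 68.186 m, vs 46 m available — it cannot stop in time and overshoots by 68.186 − 46 = 22.186 m.

No — it overshoots by 22.2 m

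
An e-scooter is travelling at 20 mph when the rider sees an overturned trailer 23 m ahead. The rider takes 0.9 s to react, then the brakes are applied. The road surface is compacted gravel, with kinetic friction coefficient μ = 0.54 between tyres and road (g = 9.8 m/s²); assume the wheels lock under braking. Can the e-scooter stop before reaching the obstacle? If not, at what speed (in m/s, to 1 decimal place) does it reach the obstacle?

20 mph × 0.44704 = 8.9408 m/s.
a = μg = 0.54 × 9.8 = 5.292 m/s².
Reaction distance = 8.9408 × 0.9 = 8.047 m.
Braking distance = v²/(2a) = 79.938 / 10.584 = 7.553 m.
Total stopping distance = 8.047 + 7.553 = 15.600 m, vs 23 m available — it stops with 23 − 15.600 = 7.400 m to spare.

Yes — it stops about 7.4 m short of the obstacle, so it never reaches it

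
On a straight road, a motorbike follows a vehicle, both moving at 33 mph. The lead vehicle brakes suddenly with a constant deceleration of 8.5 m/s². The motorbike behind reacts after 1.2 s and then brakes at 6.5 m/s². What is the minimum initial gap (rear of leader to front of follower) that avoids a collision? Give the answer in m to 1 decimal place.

33 mph × 0.44704 = 14.7523 m/s.
Leader travels v²/(2a_L) = 217.630 / 17.000 = 12.802 m before stopping.
Follower covers v·t_r = 14.7523 × 1.2 = 17.703 m while reacting, then v²/(2a_F) = 217.630 / 13.000 = 16.741 m while braking, for a total of 17.703 + 16.741 = 34.444 m.
Since a_F ≤ a_L and the follower starts braking later, the follower is never slower than the leader, so the closest approach is when both have stopped.
Minimum gap = 34.444 − 12.802 = 21.642 m.

Minimum gap ≈ 21.6 m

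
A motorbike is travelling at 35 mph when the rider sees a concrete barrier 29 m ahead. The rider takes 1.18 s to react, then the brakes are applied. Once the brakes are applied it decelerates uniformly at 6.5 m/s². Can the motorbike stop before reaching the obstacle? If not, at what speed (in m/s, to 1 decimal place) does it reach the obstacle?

No — it strikes the obstacle at 10.4 m/s

35 mph × 0.44704 = 15.6464 m/s.
Reaction distance = 15.6464 × 1.18 = 18.463 m.
Braking distance needed to stop: v²/(2a) = 244.810 / 13.000 = 18.832 m, so total needed = 18.463 + 18.832 = 37.295 m > 29 m — it cannot stop.
Distance remaining when braking begins: 29 − 18.463 = 10.537 m.
v² = v₀² − 2a·d = 244.810 − 2 × 6.500 × 10.537 = 107.829 m²/s².
v = √107.829 = 10.384 m/s.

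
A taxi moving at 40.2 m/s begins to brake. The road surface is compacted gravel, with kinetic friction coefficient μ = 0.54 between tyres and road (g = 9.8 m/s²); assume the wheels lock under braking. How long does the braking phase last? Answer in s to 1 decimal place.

Braking time ≈ 7.6 s

a = μg = 0.54 × 9.8 = 5.292 m/s².
Braking time = v/a = 40.2000 / 5.292 = 7.596 s.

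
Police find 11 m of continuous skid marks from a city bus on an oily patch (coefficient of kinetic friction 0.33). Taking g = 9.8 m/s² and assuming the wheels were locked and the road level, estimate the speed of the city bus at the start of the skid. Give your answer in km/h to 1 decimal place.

Initial speed ≈ 30.4 km/h

Deceleration a = μg = 0.33 × 9.8 = 3.234 m/s².
v = √(2a·d) = √(2 × 3.234 × 11) = √71.148 = 8.4349 m/s.
= 8.4349 × 3.6 = 30.366 km/h.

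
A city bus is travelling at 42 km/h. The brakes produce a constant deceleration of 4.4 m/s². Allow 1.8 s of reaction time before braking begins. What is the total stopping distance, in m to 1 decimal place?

Total stopping distance ≈ 36.5 m

42 km/h ÷ 3.6 = 11.6667 m/s.
Reaction distance = v·t_r = 11.6667 × 1.8 = 21.000 m.
Braking distance = v²/(2a) = 11.6667² / (2 × 4.400) = 136.112 / 8.800 = 15.467 m.
Total = 21.000 + 15.467 = 36.467 m.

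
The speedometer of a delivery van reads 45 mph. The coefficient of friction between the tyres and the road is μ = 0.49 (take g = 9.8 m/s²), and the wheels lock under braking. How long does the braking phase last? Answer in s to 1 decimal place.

45 mph × 0.44704 = 20.1168 m/s.
a = μg = 0.49 × 9.8 = 4.802 m/s².
Braking time = v/a = 20.1168 / 4.802 = 4.189 s.

Braking time ≈ 4.2 s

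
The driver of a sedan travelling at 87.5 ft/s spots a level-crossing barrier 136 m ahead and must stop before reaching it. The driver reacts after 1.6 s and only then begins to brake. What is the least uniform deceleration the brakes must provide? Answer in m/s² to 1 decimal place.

87.5 ft/s × 0.3048 = 26.6700 m/s.
Distance covered during reaction = 26.6700 × 1.6 = 42.672 m.
Distance available for braking: 136 − 42.672 = 93.328 m.
v² = 2a·d ⇒ a = v²/(2d) = 26.6700² / (2 × 93.328) = 711.289 / 186.656 = 3.8107 m/s².

Required deceleration ≈ 3.8 m/s²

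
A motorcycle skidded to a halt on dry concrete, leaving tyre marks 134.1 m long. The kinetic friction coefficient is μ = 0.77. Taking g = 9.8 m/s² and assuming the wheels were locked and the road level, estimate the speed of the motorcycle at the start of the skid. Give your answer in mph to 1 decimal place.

Deceleration a = μg = 0.77 × 9.8 = 7.546 m/s².
v = √(2a·d) = √(2 × 7.546 × 134.1) = √2023.837 = 44.9871 m/s.
= 44.9871 ÷ 0.44704 = 100.633 mph.

Initial speed ≈ 100.6 mph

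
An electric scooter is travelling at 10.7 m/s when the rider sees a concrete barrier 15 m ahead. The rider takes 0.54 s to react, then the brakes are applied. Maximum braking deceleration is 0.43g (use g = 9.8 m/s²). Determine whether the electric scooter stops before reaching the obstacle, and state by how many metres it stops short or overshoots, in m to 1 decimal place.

No — it overshoots by 4.4 m

a = 0.43 × 9.8 = 4.214 m/s².
Reaction distance = 10.7000 × 0.54 = 5.778 m.
Braking distance = v²/(2a) = 114.490 / 8.428 = 13.584 m.
Total stopping distance = 5.778 + 13.584 = 19.362 m, vs 15 m available — it cannot stop in time and overshoots by 19.362 − 15 = 4.362 m.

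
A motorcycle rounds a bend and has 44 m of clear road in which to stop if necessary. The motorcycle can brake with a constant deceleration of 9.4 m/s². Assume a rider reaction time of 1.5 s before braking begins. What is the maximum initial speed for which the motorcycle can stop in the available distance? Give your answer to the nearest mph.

Maximum speed ≈ 40 mph

Stopping distance: v·t_r + v²/(2a) = 44 with t_r = 1.5 s and a = 9.400 m/s².
So v² + 28.200 v − 827.20 = 0.
Positive root: v = −a·t_r + √((a·t_r)² + 2a·d) = −14.100 + √(198.810 + 827.20) = 17.9314 m/s.
17.9314 m/s ÷ 0.44704 = 40.111 mph.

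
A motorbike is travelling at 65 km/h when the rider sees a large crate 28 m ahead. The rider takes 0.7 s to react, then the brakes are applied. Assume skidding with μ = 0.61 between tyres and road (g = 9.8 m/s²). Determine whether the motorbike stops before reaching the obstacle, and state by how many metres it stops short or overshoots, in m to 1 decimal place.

No — it overshoots by 11.9 m

65 km/h ÷ 3.6 = 18.0556 m/s.
a = μg = 0.61 × 9.8 = 5.978 m/s².
Reaction distance = 18.0556 × 0.7 = 12.639 m.
Braking distance = v²/(2a) = 326.005 / 11.956 = 27.267 m.
Total stopping distance = 12.639 + 27.267 = 39.906 m, vs 28 m available — it cannot stop in time and overshoots by 39.906 − 28 = 11.906 m.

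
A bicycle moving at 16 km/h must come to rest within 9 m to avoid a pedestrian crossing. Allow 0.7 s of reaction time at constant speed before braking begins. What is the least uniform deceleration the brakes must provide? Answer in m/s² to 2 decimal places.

16 km/h ÷ 3.6 = 4.4444 m/s.
Distance covered during reaction = 4.4444 × 0.7 = 3.111 m.
Distance available for braking: 9 − 3.111 = 5.889 m.
v² = 2a·d ⇒ a = v²/(2d) = 4.4444² / (2 × 5.889) = 19.753 / 11.778 = 1.6771 m/s².

Required deceleration ≈ 1.68 m/s²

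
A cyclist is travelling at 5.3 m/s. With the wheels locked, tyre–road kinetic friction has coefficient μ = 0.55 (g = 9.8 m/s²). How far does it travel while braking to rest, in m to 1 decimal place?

Braking distance ≈ 2.6 m

a = μg = 0.55 × 9.8 = 5.390 m/s².
Braking distance = v²/(2a) = 5.3000² / (2 × 5.390) = 28.090 / 10.780 = 2.606 m.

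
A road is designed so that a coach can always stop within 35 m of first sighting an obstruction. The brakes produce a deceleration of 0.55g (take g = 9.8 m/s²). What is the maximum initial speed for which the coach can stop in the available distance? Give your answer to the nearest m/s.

Maximum speed ≈ 19 m/s

a = 0.55 × 9.8 = 5.390 m/s².
v²/(2a) = d ⇒ v = √(2 × 5.390 × 35) = √377.30 = 19.4242 m/s.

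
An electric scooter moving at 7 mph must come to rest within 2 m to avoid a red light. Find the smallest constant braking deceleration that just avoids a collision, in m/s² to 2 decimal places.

Required deceleration ≈ 2.45 m/s²

7 mph × 0.44704 = 3.1293 m/s.
v² = 2a·d ⇒ a = v²/(2d) = 3.1293² / (2 × 2.000) = 9.793 / 4.000 = 2.4482 m/s².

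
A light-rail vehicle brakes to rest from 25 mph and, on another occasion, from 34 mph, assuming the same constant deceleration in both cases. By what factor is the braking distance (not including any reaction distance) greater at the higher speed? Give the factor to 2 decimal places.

Braking distance d = v²/(2a), so with a fixed, d ∝ v².
Factor = (34/25)² = 1.3600² = 1.8496.

Factor ≈ 1.85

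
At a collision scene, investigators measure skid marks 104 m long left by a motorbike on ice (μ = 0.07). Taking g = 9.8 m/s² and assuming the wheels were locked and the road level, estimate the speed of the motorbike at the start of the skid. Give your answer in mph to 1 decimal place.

Deceleration a = μg = 0.07 × 9.8 = 0.686 m/s².
v = √(2a·d) = √(2 × 0.686 × 104) = √142.688 = 11.9452 m/s.
= 11.9452 ÷ 0.44704 = 26.721 mph.

Initial speed ≈ 26.7 mph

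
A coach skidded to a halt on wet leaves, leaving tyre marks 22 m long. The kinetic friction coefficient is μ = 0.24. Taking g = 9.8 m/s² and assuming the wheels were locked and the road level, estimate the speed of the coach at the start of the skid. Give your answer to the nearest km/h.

Initial speed ≈ 37 km/h

Deceleration a = μg = 0.24 × 9.8 = 2.352 m/s².
v = √(2a·d) = √(2 × 2.352 × 22) = √103.488 = 10.1729 m/s.
= 10.1729 × 3.6 = 36.622 km/h.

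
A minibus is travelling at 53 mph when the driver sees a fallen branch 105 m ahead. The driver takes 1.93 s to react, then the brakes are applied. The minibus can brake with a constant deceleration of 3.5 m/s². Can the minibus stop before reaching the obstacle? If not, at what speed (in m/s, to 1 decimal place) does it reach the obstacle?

No — it strikes the obstacle at 12.1 m/s

53 mph × 0.44704 = 23.6931 m/s.
Reaction distance = 23.6931 × 1.93 = 45.728 m.
Braking distance needed to stop: v²/(2a) = 561.363 / 7.000 = 80.195 m, so total needed = 45.728 + 80.195 = 125.923 m > 105 m — it cannot stop.
Distance remaining when braking begins: 105 − 45.728 = 59.272 m.
v² = v₀² − 2a·d = 561.363 − 2 × 3.500 × 59.272 = 146.459 m²/s².
v = √146.459 = 12.102 m/s.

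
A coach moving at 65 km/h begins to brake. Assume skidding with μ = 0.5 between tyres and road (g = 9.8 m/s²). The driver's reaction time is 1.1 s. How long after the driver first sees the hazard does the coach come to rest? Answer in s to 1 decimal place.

Total time ≈ 4.8 s

65 km/h ÷ 3.6 = 18.0556 m/s.
a = μg = 0.5 × 9.8 = 4.900 m/s².
Braking time = v/a = 18.0556 / 4.900 = 3.685 s.
Total = 1.1 + 3.685 = 4.785 s.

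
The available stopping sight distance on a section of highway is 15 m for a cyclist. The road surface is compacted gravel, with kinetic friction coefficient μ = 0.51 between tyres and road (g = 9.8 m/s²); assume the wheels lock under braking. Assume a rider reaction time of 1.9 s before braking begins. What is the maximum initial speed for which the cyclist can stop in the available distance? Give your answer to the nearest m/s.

Maximum speed ≈ 6 m/s

a = μg = 0.51 × 9.8 = 4.998 m/s².
Stopping distance: v·t_r + v²/(2a) = 15 with t_r = 1.9 s and a = 4.998 m/s².
So v² + 18.992 v − 149.94 = 0.
Positive root: v = −a·t_r + √((a·t_r)² + 2a·d) = −9.496 + √(90.174 + 149.94) = 5.9996 m/s.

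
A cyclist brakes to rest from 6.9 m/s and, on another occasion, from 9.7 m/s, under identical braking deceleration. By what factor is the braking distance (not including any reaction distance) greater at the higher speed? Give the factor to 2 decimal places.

Braking distance d = v²/(2a), so with a fixed, d ∝ v².
Factor = (9.7/6.9)² = 1.4058² = 1.9763.

Factor ≈ 1.98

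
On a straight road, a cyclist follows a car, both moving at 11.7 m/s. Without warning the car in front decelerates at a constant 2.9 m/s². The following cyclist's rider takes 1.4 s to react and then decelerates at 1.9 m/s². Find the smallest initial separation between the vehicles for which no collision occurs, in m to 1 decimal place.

Minimum gap ≈ 28.8 m

Leader travels v²/(2a_L) = 136.890 / 5.800 = 23.602 m before stopping.
Follower covers v·t_r = 11.7000 × 1.4 = 16.380 m while reacting, then v²/(2a_F) = 136.890 / 3.800 = 36.024 m while braking, for a total of 16.380 + 36.024 = 52.404 m.
Since a_F ≤ a_L and the follower starts braking later, the follower is never slower than the leader, so the closest approach is when both have stopped.
Minimum gap = 52.404 − 23.602 = 28.802 m.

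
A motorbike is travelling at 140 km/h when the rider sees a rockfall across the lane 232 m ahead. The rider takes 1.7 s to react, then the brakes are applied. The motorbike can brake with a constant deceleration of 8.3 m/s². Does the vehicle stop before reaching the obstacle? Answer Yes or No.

Yes

140 km/h ÷ 3.6 = 38.8889 m/s.
Reaction distance = 38.8889 × 1.7 = 66.111 m.
Braking distance = v²/(2a) = 1512.347 / 16.600 = 91.105 m.
Total stopping distance = 66.111 + 91.105 = 157.216 m, vs 232 m available — it stops with 232 − 157.216 = 74.784 m to spare.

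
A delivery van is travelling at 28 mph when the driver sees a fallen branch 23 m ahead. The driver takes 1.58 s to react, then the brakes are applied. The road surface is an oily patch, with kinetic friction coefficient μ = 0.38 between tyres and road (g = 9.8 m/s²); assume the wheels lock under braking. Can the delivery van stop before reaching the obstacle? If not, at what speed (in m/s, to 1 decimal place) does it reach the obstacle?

No — it strikes the obstacle at 11.5 m/s

28 mph × 0.44704 = 12.5171 m/s.
a = μg = 0.38 × 9.8 = 3.724 m/s².
Reaction distance = 12.5171 × 1.58 = 19.777 m.
Braking distance needed to stop: v²/(2a) = 156.678 / 7.448 = 21.036 m, so total needed = 19.777 + 21.036 = 40.813 m > 23 m — it cannot stop.
Distance remaining when braking begins: 23 − 19.777 = 3.223 m.
v² = v₀² − 2a·d = 156.678 − 2 × 3.724 × 3.223 = 132.673 m²/s².
v = √132.673 = 11.518 m/s.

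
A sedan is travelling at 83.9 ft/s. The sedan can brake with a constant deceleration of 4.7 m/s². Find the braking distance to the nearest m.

83.9 ft/s × 0.3048 = 25.5727 m/s.
Braking distance = v²/(2a) = 25.5727² / (2 × 4.700) = 653.963 / 9.400 = 69.571 m.

Braking distance ≈ 70 m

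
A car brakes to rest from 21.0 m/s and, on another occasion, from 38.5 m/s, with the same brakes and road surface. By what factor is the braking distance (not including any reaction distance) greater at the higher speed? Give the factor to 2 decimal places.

Braking distance d = v²/(2a), so with a fixed, d ∝ v².
Factor = (38.5/21.0)² = 1.8333² = 3.3610.

Factor ≈ 3.36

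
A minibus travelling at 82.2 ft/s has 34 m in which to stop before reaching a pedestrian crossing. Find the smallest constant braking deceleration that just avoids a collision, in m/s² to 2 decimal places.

82.2 ft/s × 0.3048 = 25.0546 m/s.
v² = 2a·d ⇒ a = v²/(2d) = 25.0546² / (2 × 34.000) = 627.733 / 68.000 = 9.2314 m/s².

Required deceleration ≈ 9.23 m/s²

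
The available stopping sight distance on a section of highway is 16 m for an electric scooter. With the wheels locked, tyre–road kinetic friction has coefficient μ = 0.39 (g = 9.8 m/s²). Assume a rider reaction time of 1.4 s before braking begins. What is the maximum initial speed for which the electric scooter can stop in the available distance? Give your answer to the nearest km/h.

Maximum speed ≈ 25 km/h

a = μg = 0.39 × 9.8 = 3.822 m/s².
Stopping distance: v·t_r + v²/(2a) = 16 with t_r = 1.4 s and a = 3.822 m/s².
So v² + 10.702 v − 122.30 = 0.
Positive root: v = −a·t_r + √((a·t_r)² + 2a·d) = −5.351 + √(28.633 + 122.30) = 6.9345 m/s.
6.9345 m/s × 3.6 = 24.964 km/h.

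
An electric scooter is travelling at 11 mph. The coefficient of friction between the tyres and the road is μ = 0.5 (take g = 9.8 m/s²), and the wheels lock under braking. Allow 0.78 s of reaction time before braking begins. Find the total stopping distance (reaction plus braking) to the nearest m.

11 mph × 0.44704 = 4.9174 m/s.
a = μg = 0.5 × 9.8 = 4.900 m/s².
Reaction distance = v·t_r = 4.9174 × 0.78 = 3.836 m.
Braking distance = v²/(2a) = 4.9174² / (2 × 4.900) = 24.181 / 9.800 = 2.467 m.
Total = 3.836 + 2.467 = 6.303 m.

Total stopping distance ≈ 6 m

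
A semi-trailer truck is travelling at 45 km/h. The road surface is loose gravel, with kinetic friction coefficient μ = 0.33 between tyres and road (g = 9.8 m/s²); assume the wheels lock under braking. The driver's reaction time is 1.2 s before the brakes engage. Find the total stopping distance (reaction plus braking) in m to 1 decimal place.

Total stopping distance ≈ 39.2 m

45 km/h ÷ 3.6 = 12.5000 m/s.
a = μg = 0.33 × 9.8 = 3.234 m/s².
Reaction distance = v·t_r = 12.5000 × 1.2 = 15.000 m.
Braking distance = v²/(2a) = 12.5000² / (2 × 3.234) = 156.250 / 6.468 = 24.157 m.
Total = 15.000 + 24.157 = 39.157 m.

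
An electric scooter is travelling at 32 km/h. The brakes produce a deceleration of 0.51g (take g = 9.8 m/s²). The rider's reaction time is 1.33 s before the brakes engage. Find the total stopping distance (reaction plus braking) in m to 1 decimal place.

32 km/h ÷ 3.6 = 8.8889 m/s.
a = 0.51 × 9.8 = 4.998 m/s².
Reaction distance = v·t_r = 8.8889 × 1.33 = 11.822 m.
Braking distance = v²/(2a) = 8.8889² / (2 × 4.998) = 79.013 / 9.996 = 7.904 m.
Total = 11.822 + 7.904 = 19.726 m.

Total stopping distance ≈ 19.7 m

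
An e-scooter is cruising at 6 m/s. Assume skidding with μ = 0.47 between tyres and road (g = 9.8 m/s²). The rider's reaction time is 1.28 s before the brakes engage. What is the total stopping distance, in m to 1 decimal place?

a = μg = 0.47 × 9.8 = 4.606 m/s².
Reaction distance = v·t_r = 6.0000 × 1.28 = 7.680 m.
Braking distance = v²/(2a) = 6.0000² / (2 × 4.606) = 36.000 / 9.212 = 3.908 m.
Total = 7.680 + 3.908 = 11.588 m.

Total stopping distance ≈ 11.6 m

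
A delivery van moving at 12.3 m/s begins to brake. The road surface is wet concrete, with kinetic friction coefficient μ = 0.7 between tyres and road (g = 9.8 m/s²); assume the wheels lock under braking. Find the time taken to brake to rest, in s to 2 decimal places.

Braking time ≈ 1.79 s

a = μg = 0.7 × 9.8 = 6.860 m/s².
Braking time = v/a = 12.3000 / 6.860 = 1.793 s.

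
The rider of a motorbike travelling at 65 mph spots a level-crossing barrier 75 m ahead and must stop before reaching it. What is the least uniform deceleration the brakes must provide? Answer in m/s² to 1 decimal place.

Required deceleration ≈ 5.6 m/s²

65 mph × 0.44704 = 29.0576 m/s.
v² = 2a·d ⇒ a = v²/(2d) = 29.0576² / (2 × 75.000) = 844.344 / 150.000 = 5.6290 m/s².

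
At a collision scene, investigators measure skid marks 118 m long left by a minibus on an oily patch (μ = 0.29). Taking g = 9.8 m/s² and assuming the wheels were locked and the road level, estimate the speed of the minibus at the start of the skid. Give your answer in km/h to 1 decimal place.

Deceleration a = μg = 0.29 × 9.8 = 2.842 m/s².
v = √(2a·d) = √(2 × 2.842 × 118) = √670.712 = 25.8981 m/s.
= 25.8981 × 3.6 = 93.233 km/h.

Initial speed ≈ 93.2 km/h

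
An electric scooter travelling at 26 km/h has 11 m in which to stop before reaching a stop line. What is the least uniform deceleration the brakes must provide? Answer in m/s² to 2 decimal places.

Required deceleration ≈ 2.37 m/s²

26 km/h ÷ 3.6 = 7.2222 m/s.
v² = 2a·d ⇒ a = v²/(2d) = 7.2222² / (2 × 11.000) = 52.160 / 22.000 = 2.3709 m/s².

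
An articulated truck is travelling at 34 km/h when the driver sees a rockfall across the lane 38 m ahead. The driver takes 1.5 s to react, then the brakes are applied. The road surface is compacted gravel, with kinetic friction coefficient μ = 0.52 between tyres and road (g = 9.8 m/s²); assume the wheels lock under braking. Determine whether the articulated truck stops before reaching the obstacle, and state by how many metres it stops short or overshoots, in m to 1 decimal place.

34 km/h ÷ 3.6 = 9.4444 m/s.
a = μg = 0.52 × 9.8 = 5.096 m/s².
Reaction distance = 9.4444 × 1.5 = 14.167 m.
Braking distance = v²/(2a) = 89.197 / 10.192 = 8.752 m.
Total stopping distance = 14.167 + 8.752 = 22.919 m, vs 38 m available — it stops with 38 − 22.919 = 15.081 m to spare.

Yes — it stops 15.1 m short of the obstacle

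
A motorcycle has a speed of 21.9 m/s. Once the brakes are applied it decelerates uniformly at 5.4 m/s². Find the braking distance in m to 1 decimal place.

Braking distance ≈ 44.4 m

Braking distance = v²/(2a) = 21.9000² / (2 × 5.400) = 479.610 / 10.800 = 44.408 m.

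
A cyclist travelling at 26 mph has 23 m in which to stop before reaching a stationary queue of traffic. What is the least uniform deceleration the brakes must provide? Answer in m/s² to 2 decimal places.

26 mph × 0.44704 = 11.6230 m/s.
v² = 2a·d ⇒ a = v²/(2d) = 11.6230² / (2 × 23.000) = 135.094 / 46.000 = 2.9368 m/s².

Required deceleration ≈ 2.94 m/s²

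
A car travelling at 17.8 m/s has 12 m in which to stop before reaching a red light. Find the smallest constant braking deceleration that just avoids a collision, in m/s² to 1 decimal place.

v² = 2a·d ⇒ a = v²/(2d) = 17.8000² / (2 × 12.000) = 316.840 / 24.000 = 13.2017 m/s².

Required deceleration ≈ 13.2 m/s²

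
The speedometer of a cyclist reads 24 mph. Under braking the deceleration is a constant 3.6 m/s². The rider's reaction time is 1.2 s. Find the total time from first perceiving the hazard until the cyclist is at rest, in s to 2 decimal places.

24 mph × 0.44704 = 10.7290 m/s.
Braking time = v/a = 10.7290 / 3.600 = 2.980 s.
Total = 1.2 + 2.980 = 4.180 s.

Total time ≈ 4.18 s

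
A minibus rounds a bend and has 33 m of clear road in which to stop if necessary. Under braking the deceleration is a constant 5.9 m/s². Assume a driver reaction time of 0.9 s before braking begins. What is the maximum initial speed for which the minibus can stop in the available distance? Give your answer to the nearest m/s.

Maximum speed ≈ 15 m/s

Stopping distance: v·t_r + v²/(2a) = 33 with t_r = 0.9 s and a = 5.900 m/s².
So v² + 10.620 v − 389.40 = 0.
Positive root: v = −a·t_r + √((a·t_r)² + 2a·d) = −5.310 + √(28.196 + 389.40) = 15.1252 m/s.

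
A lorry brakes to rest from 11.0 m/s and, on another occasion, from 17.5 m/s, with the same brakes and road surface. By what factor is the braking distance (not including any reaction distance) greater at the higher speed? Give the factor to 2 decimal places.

Braking distance d = v²/(2a), so with a fixed, d ∝ v².
Factor = (17.5/11.0)² = 1.5909² = 2.5310.

Factor ≈ 2.53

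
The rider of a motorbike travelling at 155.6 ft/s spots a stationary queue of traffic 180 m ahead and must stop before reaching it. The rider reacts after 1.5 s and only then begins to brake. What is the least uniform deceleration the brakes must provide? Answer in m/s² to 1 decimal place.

Required deceleration ≈ 10.3 m/s²

155.6 ft/s × 0.3048 = 47.4269 m/s.
Distance covered during reaction = 47.4269 × 1.5 = 71.140 m.
Distance available for braking: 180 − 71.140 = 108.860 m.
v² = 2a·d ⇒ a = v²/(2d) = 47.4269² / (2 × 108.860) = 2249.311 / 217.720 = 10.3312 m/s².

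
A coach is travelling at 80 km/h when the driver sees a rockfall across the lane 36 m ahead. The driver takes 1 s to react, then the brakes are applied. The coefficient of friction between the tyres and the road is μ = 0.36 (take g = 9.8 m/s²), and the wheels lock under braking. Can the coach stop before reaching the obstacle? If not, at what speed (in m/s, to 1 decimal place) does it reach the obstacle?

80 km/h ÷ 3.6 = 22.2222 m/s.
a = μg = 0.36 × 9.8 = 3.528 m/s².
Reaction distance = 22.2222 × 1 = 22.222 m.
Braking distance needed to stop: v²/(2a) = 493.826 / 7.056 = 69.987 m, so total needed = 22.222 + 69.987 = 92.209 m > 36 m — it cannot stop.
Distance remaining when braking begins: 36 − 22.222 = 13.778 m.
v² = v₀² − 2a·d = 493.826 − 2 × 3.528 × 13.778 = 396.608 m²/s².
v = √396.608 = 19.915 m/s.

No — it strikes the obstacle at 19.9 m/s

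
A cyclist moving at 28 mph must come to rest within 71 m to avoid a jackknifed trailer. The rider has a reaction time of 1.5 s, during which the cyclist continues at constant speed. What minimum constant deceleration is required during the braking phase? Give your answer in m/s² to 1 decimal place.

Required deceleration ≈ 1.5 m/s²

28 mph × 0.44704 = 12.5171 m/s.
Distance covered during reaction = 12.5171 × 1.5 = 18.776 m.
Distance available for braking: 71 − 18.776 = 52.224 m.
v² = 2a·d ⇒ a = v²/(2d) = 12.5171² / (2 × 52.224) = 156.678 / 104.448 = 1.5001 m/s².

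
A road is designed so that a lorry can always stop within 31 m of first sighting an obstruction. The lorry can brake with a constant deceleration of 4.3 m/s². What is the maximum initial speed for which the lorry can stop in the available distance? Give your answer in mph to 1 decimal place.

v²/(2a) = d ⇒ v = √(2 × 4.300 × 31) = √266.60 = 16.3279 m/s.
16.3279 m/s ÷ 0.44704 = 36.524 mph.

Maximum speed ≈ 36.5 mph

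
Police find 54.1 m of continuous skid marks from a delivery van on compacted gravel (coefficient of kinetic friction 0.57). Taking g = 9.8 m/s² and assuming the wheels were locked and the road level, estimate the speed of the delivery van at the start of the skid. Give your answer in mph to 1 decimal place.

Deceleration a = μg = 0.57 × 9.8 = 5.586 m/s².
v = √(2a·d) = √(2 × 5.586 × 54.1) = √604.405 = 24.5846 m/s.
= 24.5846 ÷ 0.44704 = 54.994 mph.

Initial speed ≈ 55.0 mph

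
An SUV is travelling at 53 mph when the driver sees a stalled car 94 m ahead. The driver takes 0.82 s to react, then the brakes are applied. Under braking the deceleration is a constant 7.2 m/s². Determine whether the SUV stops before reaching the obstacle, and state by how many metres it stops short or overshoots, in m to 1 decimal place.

53 mph × 0.44704 = 23.6931 m/s.
Reaction distance = 23.6931 × 0.82 = 19.428 m.
Braking distance = v²/(2a) = 561.363 / 14.400 = 38.984 m.
Total stopping distance = 19.428 + 38.984 = 58.412 m, vs 94 m available — it stops with 94 − 58.412 = 35.588 m to spare.

Yes — it stops 35.6 m short of the obstacle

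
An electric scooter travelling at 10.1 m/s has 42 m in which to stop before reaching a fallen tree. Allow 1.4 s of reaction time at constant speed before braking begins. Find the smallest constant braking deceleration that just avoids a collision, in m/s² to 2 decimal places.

Distance covered during reaction = 10.1000 × 1.4 = 14.140 m.
Distance available for braking: 42 − 14.140 = 27.860 m.
v² = 2a·d ⇒ a = v²/(2d) = 10.1000² / (2 × 27.860) = 102.010 / 55.720 = 1.8308 m/s².

Required deceleration ≈ 1.83 m/s²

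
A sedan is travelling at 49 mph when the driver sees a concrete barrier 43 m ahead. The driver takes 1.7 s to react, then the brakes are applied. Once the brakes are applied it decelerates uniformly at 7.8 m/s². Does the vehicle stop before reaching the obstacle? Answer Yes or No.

No

49 mph × 0.44704 = 21.9050 m/s.
Reaction distance = 21.9050 × 1.7 = 37.239 m.
Braking distance = v²/(2a) = 479.829 / 15.600 = 30.758 m.
Total stopping distance = 37.239 + 30.758 = 67.997 m, vs 43 m available — it cannot stop in time and overshoots by 67.997 − 43 = 24.997 m.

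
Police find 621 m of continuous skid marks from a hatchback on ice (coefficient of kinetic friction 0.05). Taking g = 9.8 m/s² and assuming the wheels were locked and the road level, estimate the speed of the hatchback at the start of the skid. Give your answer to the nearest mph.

Initial speed ≈ 55 mph

Deceleration a = μg = 0.05 × 9.8 = 0.490 m/s².
v = √(2a·d) = √(2 × 0.490 × 621) = √608.580 = 24.6694 m/s.
= 24.6694 ÷ 0.44704 = 55.184 mph.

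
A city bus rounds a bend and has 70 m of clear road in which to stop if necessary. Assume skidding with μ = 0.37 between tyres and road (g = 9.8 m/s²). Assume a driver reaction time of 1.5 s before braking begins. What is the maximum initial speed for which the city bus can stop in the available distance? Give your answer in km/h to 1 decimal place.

Maximum speed ≈ 63.9 km/h

a = μg = 0.37 × 9.8 = 3.626 m/s².
Stopping distance: v·t_r + v²/(2a) = 70 with t_r = 1.5 s and a = 3.626 m/s².
So v² + 10.878 v − 507.64 = 0.
Positive root: v = −a·t_r + √((a·t_r)² + 2a·d) = −5.439 + √(29.583 + 507.64) = 17.7391 m/s.
17.7391 m/s × 3.6 = 63.861 km/h.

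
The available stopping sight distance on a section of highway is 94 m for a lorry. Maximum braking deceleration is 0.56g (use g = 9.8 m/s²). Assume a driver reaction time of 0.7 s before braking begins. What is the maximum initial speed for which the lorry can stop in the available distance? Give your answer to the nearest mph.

a = 0.56 × 9.8 = 5.488 m/s².
Stopping distance: v·t_r + v²/(2a) = 94 with t_r = 0.7 s and a = 5.488 m/s².
So v² + 7.683 v − 1031.74 = 0.
Positive root: v = −a·t_r + √((a·t_r)² + 2a·d) = −3.842 + √(14.761 + 1031.74) = 28.5077 m/s.
28.5077 m/s ÷ 0.44704 = 63.770 mph.

Maximum speed ≈ 64 mph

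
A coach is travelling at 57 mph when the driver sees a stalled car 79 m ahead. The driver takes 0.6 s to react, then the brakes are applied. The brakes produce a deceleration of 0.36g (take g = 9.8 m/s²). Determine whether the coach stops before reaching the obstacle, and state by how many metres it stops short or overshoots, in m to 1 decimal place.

57 mph × 0.44704 = 25.4813 m/s.
a = 0.36 × 9.8 = 3.528 m/s².
Reaction distance = 25.4813 × 0.6 = 15.289 m.
Braking distance = v²/(2a) = 649.297 / 7.056 = 92.021 m.
Total stopping distance = 15.289 + 92.021 = 107.310 m, vs 79 m available — it cannot stop in time and overshoots by 107.310 − 79 = 28.310 m.

No — it overshoots by 28.3 m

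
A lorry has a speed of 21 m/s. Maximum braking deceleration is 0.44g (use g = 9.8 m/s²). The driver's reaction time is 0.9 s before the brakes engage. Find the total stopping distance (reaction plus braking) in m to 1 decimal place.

Total stopping distance ≈ 70.0 m

a = 0.44 × 9.8 = 4.312 m/s².
Reaction distance = v·t_r = 21.0000 × 0.9 = 18.900 m.
Braking distance = v²/(2a) = 21.0000² / (2 × 4.312) = 441.000 / 8.624 = 51.136 m.
Total = 18.900 + 51.136 = 70.036 m.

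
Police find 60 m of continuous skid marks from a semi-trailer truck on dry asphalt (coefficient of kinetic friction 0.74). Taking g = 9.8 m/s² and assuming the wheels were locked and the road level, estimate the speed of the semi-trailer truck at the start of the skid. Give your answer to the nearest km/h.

Deceleration a = μg = 0.74 × 9.8 = 7.252 m/s².
v = √(2a·d) = √(2 × 7.252 × 60) = √870.240 = 29.4998 m/s.
= 29.4998 × 3.6 = 106.199 km/h.

Initial speed ≈ 106 km/h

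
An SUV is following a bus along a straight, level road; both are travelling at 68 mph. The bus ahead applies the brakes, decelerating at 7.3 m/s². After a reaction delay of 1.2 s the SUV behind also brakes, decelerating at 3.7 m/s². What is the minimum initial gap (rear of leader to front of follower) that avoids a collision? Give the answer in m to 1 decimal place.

Minimum gap ≈ 98.1 m

68 mph × 0.44704 = 30.3987 m/s.
Leader travels v²/(2a_L) = 924.081 / 14.600 = 63.293 m before stopping.
Follower covers v·t_r = 30.3987 × 1.2 = 36.478 m while reacting, then v²/(2a_F) = 924.081 / 7.400 = 124.876 m while braking, for a total of 36.478 + 124.876 = 161.354 m.
Since a_F ≤ a_L and the follower starts braking later, the follower is never slower than the leader, so the closest approach is when both have stopped.
Minimum gap = 161.354 − 63.293 = 98.061 m.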